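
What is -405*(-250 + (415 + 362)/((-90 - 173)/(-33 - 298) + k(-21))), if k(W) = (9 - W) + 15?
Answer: 1430586765/15158 ≈ 94378.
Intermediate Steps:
k(W) = 24 - W
-405*(-250 + (415 + 362)/((-90 - 173)/(-33 - 298) + k(-21))) = -405*(-250 + (415 + 362)/((-90 - 173)/(-33 - 298) + (24 - 1*(-21)))) = -405*(-250 + 777/(-263/(-331) + (24 + 21))) = -405*(-250 + 777/(-263*(-1/331) + 45)) = -405*(-250 + 777/(263/331 + 45)) = -405*(-250 + 777/(15158/331)) = -405*(-250 + 777*(331/15158)) = -405*(-250 + 257187/15158) = -405*(-3532313/15158) = 1430586765/15158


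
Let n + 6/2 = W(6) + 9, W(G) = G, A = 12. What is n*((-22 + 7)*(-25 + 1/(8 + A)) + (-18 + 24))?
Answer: 4563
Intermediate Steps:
n = 12 (n = -3 + (6 + 9) = -3 + 15 = 12)
n*((-22 + 7)*(-25 + 1/(8 + A)) + (-18 + 24)) = 12*((-22 + 7)*(-25 + 1/(8 + 12)) + (-18 + 24)) = 12*(-15*(-25 + 1/20) + 6) = 12*(-15*(-499/20) + 6) = 12*(1497/4 + 6) = 12*(1521/4) = 4563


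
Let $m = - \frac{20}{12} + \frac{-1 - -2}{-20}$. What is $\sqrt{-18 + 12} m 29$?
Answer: $- \frac{2987 i \sqrt{6}}{60} \approx - 121.94 i$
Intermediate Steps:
$m = - \frac{103}{60}$ ($m = \left(-20\right) \frac{1}{12} + \left(-1 + 2\right) \left(- \frac{1}{20}\right) = - \frac{5}{3} + 1 \left(- \frac{1}{20}\right) = - \frac{5}{3} - \frac{1}{20} = - \frac{103}{60} \approx -1.7167$)
$\sqrt{-18 + 12} m 29 = \sqrt{-18 + 12} \left(- \frac{103}{60}\right) 29 = \sqrt{-6} \left(- \frac{103}{60}\right) 29 = i \sqrt{6} \left(- \frac{103}{60}\right) 29 = - \frac{103 i \sqrt{6}}{60} \cdot 29 = - \frac{2987 i \sqrt{6}}{60}$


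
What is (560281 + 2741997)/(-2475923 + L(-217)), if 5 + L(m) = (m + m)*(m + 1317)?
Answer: -235877/210952 ≈ -1.1182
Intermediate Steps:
L(m) = -5 + 2*m*(1317 + m) (L(m) = -5 + (m + m)*(m + 1317) = -5 + (2*m)*(1317 + m) = -5 + 2*m*(1317 + m))
(560281 + 2741997)/(-2475923 + L(-217)) = (560281 + 2741997)/(-2475923 + (-5 + 2*(-217)² + 2634*(-217))) = 3302278/(-2475923 + (-5 + 2*47089 - 571578)) = 3302278/(-2475923 + (-5 + 94178 - 571578)) = 3302278/(-2475923 - 477405) = 3302278/(-2953328) = 3302278*(-1/2953328) = -235877/210952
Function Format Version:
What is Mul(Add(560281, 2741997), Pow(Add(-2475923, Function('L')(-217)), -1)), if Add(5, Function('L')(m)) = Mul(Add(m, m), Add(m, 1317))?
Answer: Rational(-235877, 210952) ≈ -1.1182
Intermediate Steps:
Function('L')(m) = Add(-5, Mul(2, m, Add(1317, m))) (Function('L')(m) = Add(-5, Mul(Add(m, m), Add(m, 1317))) = Add(-5, Mul(Mul(2, m), Add(1317, m))) = Add(-5, Mul(2, m, Add(1317, m))))
Mul(Add(560281, 2741997), Pow(Add(-2475923, Function('L')(-217)), -1)) = Mul(Add(560281, 2741997), Pow(Add(-2475923, Add(-5, Mul(2, Pow(-217, 2)), Mul(2634, -217))), -1)) = Mul(3302278, Pow(Add(-2475923, Add(-5, Mul(2, 47089), -571578)), -1)) = Mul(3302278, Pow(Add(-2475923, Add(-5, 94178, -571578)), -1)) = Mul(3302278, Pow(Add(-2475923, -477405), -1)) = Mul(3302278, Pow(-2953328, -1)) = Mul(3302278, Rational(-1, 2953328)) = Rational(-235877, 210952)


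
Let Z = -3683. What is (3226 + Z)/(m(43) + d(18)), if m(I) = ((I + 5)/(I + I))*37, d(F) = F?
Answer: -19651/1662 ≈ -11.824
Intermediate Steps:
m(I) = 37*(5 + I)/(2*I) (m(I) = ((5 + I)/((2*I)))*37 = ((5 + I)*(1/(2*I)))*37 = ((5 + I)/(2*I))*37 = 37*(5 + I)/(2*I))
(3226 + Z)/(m(43) + d(18)) = (3226 - 3683)/((37/2)*(5 + 43)/43 + 18) = -457/((37/2)*(1/43)*48 + 18) = -457/(888/43 + 18) = -457/1662/43 = -457*43/1662 = -19651/1662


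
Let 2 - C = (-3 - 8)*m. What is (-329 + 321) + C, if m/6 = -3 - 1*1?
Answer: -270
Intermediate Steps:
m = -24 (m = 6*(-3 - 1*1) = 6*(-3 - 1) = 6*(-4) = -24)
C = -262 (C = 2 - (-3 - 8)*(-24) = 2 - (-11)*(-24) = 2 - 1*264 = 2 - 264 = -262)
(-329 + 321) + C = (-329 + 321) - 262 = -8 - 262 = -270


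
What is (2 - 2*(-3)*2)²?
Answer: 196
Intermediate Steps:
(2 - 2*(-3)*2)² = (2 + 6*2)² = (2 + 12)² = 14² = 196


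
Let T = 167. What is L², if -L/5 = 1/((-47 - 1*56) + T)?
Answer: 25/4096 ≈ 0.0061035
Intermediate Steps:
L = -5/64 (L = -5/((-47 - 1*56) + 167) = -5/((-47 - 56) + 167) = -5/(-103 + 167) = -5/64 ≈ -0.078125)
L² = (-5/64)² = 25/4096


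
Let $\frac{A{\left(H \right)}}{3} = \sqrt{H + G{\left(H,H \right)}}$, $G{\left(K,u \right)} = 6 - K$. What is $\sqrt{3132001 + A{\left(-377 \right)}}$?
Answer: $\sqrt{3132001 + 3 \sqrt{6}} \approx 1769.7$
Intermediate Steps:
$A{\left(H \right)} = 3 \sqrt{6}$ ($A{\left(H \right)} = 3 \sqrt{H - \left(-6 + H\right)} = 3 \sqrt{6}$)
$\sqrt{3132001 + A{\left(-377 \right)}} = \sqrt{3132001 + 3 \sqrt{6}}$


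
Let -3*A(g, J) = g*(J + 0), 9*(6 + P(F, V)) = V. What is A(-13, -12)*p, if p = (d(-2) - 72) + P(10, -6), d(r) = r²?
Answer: 11648/3 ≈ 3882.7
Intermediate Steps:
P(F, V) = -6 + V/9
p = -224/3 (p = ((-2)² - 72) + (-6 + (⅑)*(-6)) = (4 - 72) + (-6 - ⅔) = -68 - 20/3 = -224/3 ≈ -74.667)
A(g, J) = -J*g/3 (A(g, J) = -g*(J + 0)/3 = -g*J/3 = -J*g/3)
A(-13, -12)*p = -⅓*(-12)*(-13)*(-224/3) = -52*(-224/3) = 11648/3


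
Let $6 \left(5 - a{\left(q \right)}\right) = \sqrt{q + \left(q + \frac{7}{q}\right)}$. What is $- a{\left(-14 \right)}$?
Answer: $-5 + \frac{i \sqrt{114}}{12} \approx -5.0 + 0.88976 i$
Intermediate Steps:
$a{\left(q \right)} = 5 - \frac{\sqrt{2 q + \frac{7}{q}}}{6}$ ($a{\left(q \right)} = 5 - \frac{\sqrt{q + \left(q + \frac{7}{q}\right)}}{6} = 5 - \frac{\sqrt{2 q + \frac{7}{q}}}{6}$)
$- a{\left(-14 \right)} = - (5 - \frac{\sqrt{2 \left(-14\right) + \frac{7}{-14}}}{6}) = - (5 - \frac{\sqrt{-28 + 7 \left(- \frac{1}{14}\right)}}{6}) = - (5 - \frac{\sqrt{-28 - \frac{1}{2}}}{6}) = - (5 - \frac{\sqrt{- \frac{57}{2}}}{6}) = - (5 - \frac{\frac{1}{2} i \sqrt{114}}{6}) = - (5 - \frac{i \sqrt{114}}{12}) = -5 + \frac{i \sqrt{114}}{12}$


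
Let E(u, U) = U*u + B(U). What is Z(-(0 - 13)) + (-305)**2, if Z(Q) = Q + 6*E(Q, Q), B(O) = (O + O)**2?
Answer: 98108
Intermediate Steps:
B(O) = 4*O**2 (B(O) = (2*O)**2 = 4*O**2)
E(u, U) = 4*U**2 + U*u (E(u, U) = U*u + 4*U**2 = 4*U**2 + U*u)
Z(Q) = Q + 30*Q**2 (Z(Q) = Q + 6*(Q*(Q + 4*Q)) = Q + 6*(Q*(5*Q)) = Q + 6*(5*Q**2) = Q + 30*Q**2)
Z(-(0 - 13)) + (-305)**2 = (-(0 - 13))*(1 + 30*(-(0 - 13))) + (-305)**2 = (-1*(-13))*(1 + 30*(-1*(-13))) + 93025 = 13*(1 + 30*13) + 93025 = 13*(1 + 390) + 93025 = 13*391 + 93025 = 5083 + 93025 = 98108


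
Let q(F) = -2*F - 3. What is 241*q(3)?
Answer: -2169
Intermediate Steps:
q(F) = -3 - 2*F
241*q(3) = 241*(-3 - 2*3) = 241*(-3 - 6) = 241*(-9) = -2169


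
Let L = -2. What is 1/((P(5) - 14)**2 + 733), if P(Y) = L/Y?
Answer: 25/23509 ≈ 0.0010634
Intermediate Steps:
P(Y) = -2/Y
1/((P(5) - 14)**2 + 733) = 1/((-2/5 - 14)**2 + 733) = 1/((-72/5)**2 + 733) = 1/(5184/25 + 733) = 1/(23509/25) = 25/23509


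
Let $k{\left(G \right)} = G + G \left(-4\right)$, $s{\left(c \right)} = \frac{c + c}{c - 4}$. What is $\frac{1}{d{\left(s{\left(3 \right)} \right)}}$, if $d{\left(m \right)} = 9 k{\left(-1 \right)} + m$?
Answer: $\frac{1}{21} \approx 0.047619$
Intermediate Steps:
$s{\left(c \right)} = \frac{2 c}{-4 + c}$
$k{\left(G \right)} = - 3 G$ ($k{\left(G \right)} = G - 4 G = - 3 G$)
$d{\left(m \right)} = 27 + m$ ($d{\left(m \right)} = 9 \left(\left(-3\right) \left(-1\right)\right) + m = 9 \cdot 3 + m = 27 + m$)
$\frac{1}{d{\left(s{\left(3 \right)} \right)}} = \frac{1}{27 + 2 \cdot 3 \frac{1}{-4 + 3}} = \frac{1}{27 + 2 \cdot 3 \frac{1}{-1}} = \frac{1}{27 + 2 \cdot 3 \left(-1\right)} = \frac{1}{27 - 6} = \frac{1}{21}$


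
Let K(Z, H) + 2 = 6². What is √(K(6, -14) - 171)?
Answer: I*√137 ≈ 11.705*I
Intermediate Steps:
K(Z, H) = 34 (K(Z, H) = -2 + 6² = -2 + 36 = 34)
√(K(6, -14) - 171) = √(34 - 171) = √(-137) = I*√137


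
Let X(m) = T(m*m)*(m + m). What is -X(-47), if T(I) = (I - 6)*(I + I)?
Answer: 914888276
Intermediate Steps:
T(I) = 2*I*(-6 + I) (T(I) = (-6 + I)*(2*I) = 2*I*(-6 + I))
X(m) = 4*m**3*(-6 + m**2) (X(m) = (2*(m*m)*(-6 + m*m))*(m + m) = (2*m**2*(-6 + m**2))*(2*m) = 4*m**3*(-6 + m**2))
-X(-47) = -4*(-47)**3*(-6 + (-47)**2) = -4*(-103823)*(-6 + 2209) = -4*(-103823)*2203 = -1*(-914888276) = 914888276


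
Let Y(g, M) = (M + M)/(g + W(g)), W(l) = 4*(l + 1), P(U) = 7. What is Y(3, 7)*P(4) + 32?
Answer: 706/19 ≈ 37.158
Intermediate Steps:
W(l) = 4 + 4*l (W(l) = 4*(1 + l) = 4 + 4*l)
Y(g, M) = 2*M/(4 + 5*g) (Y(g, M) = (M + M)/(g + (4 + 4*g)) = (2*M)/(4 + 5*g) = 2*M/(4 + 5*g))
Y(3, 7)*P(4) + 32 = (2*7/(4 + 5*3))*7 + 32 = (2*7/(4 + 15))*7 + 32 = (2*7/19)*7 + 32 = (2*7*(1/19))*7 + 32 = (14/19)*7 + 32 = 98/19 + 32 = 706/19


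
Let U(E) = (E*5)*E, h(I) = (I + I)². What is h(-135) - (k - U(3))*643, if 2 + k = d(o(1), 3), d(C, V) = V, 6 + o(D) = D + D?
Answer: 101192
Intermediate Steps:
o(D) = -6 + 2*D (o(D) = -6 + (D + D) = -6 + 2*D)
h(I) = 4*I² (h(I) = (2*I)² = 4*I²)
k = 1 (k = -2 + 3 = 1)
U(E) = 5*E² (U(E) = (5*E)*E = 5*E²)
h(-135) - (k - U(3))*643 = 4*(-135)² - (1 - 5*3²)*643 = 4*18225 - (1 - 5*9)*643 = 72900 - (1 - 45)*643 = 72900 - (-44)*643 = 72900 - 1*(-28292) = 72900 + 28292 = 101192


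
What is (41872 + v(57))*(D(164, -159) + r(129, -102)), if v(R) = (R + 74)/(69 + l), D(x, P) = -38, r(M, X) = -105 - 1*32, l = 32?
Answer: -740110525/101 ≈ -7.3278e+6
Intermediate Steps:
r(M, X) = -137 (r(M, X) = -105 - 32 = -137)
v(R) = 74/101 + R/101 (v(R) = (R + 74)/(69 + 32) = (74 + R)/101 = (74 + R)*(1/101) = 74/101 + R/101)
(41872 + v(57))*(D(164, -159) + r(129, -102)) = (41872 + (74/101 + (1/101)*57))*(-38 - 137) = (41872 + (74/101 + 57/101))*(-175) = (41872 + 131/101)*(-175) = (4229203/101)*(-175) = -740110525/101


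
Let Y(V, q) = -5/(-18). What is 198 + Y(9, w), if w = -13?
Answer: 3569/18 ≈ 198.28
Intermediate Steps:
Y(V, q) = 5/18 (Y(V, q) = -5*(-1/18) = 5/18)
198 + Y(9, w) = 198 + 5/18 = 3569/18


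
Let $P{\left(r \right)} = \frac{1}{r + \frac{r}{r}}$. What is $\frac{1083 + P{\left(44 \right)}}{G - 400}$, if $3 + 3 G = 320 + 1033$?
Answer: $\frac{24368}{1125} \approx 21.66$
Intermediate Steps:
$P{\left(r \right)} = \frac{1}{1 + r}$ ($P{\left(r \right)} = \frac{1}{r + 1} = \frac{1}{1 + r}$)
$G = 450$ ($G = -1 + \frac{320 + 1033}{3} = -1 + \frac{1}{3} \cdot 1353 = -1 + 451 = 450$)
$\frac{1083 + P{\left(44 \right)}}{G - 400} = \frac{1083 + \frac{1}{1 + 44}}{450 - 400} = \frac{1083 + \frac{1}{45}}{50} = \left(1083 + \frac{1}{45}\right) \frac{1}{50} = \frac{48736}{45} \cdot \frac{1}{50} = \frac{24368}{1125}$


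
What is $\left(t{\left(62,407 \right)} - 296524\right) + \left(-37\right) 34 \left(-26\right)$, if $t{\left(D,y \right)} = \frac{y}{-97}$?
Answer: $- \frac{25590559}{97} \approx -2.6382 \cdot 10^{5}$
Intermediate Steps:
$t{\left(D,y \right)} = - \frac{y}{97}$ ($t{\left(D,y \right)} = y \left(- \frac{1}{97}\right) = - \frac{y}{97}$)
$\left(t{\left(62,407 \right)} - 296524\right) + \left(-37\right) 34 \left(-26\right) = \left(\left(- \frac{1}{97}\right) 407 - 296524\right) + \left(-37\right) 34 \left(-26\right) = \left(- \frac{407}{97} - 296524\right) - -32708 = - \frac{28763235}{97} + 32708 = - \frac{25590559}{97}$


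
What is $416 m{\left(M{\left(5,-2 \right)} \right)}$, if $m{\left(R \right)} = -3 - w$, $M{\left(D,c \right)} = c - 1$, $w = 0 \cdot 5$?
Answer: $-1248$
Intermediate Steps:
$w = 0$
$M{\left(D,c \right)} = -1 + c$
$m{\left(R \right)} = -3$ ($m{\left(R \right)} = -3 - 0 = -3 + 0 = -3$)
$416 m{\left(M{\left(5,-2 \right)} \right)} = 416 \left(-3\right) = -1248$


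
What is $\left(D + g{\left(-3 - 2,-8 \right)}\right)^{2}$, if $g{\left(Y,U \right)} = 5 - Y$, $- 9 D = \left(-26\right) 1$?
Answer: $\frac{13456}{81} \approx 166.12$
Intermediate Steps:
$D = \frac{26}{9}$ ($D = - \frac{\left(-26\right) 1}{9} = \left(- \frac{1}{9}\right) \left(-26\right) = \frac{26}{9} \approx 2.8889$)
$\left(D + g{\left(-3 - 2,-8 \right)}\right)^{2} = \left(\frac{26}{9} + \left(5 - \left(-3 - 2\right)\right)\right)^{2} = \left(\frac{26}{9} + \left(5 - -5\right)\right)^{2} = \left(\frac{26}{9} + \left(5 + 5\right)\right)^{2} = \left(\frac{26}{9} + 10\right)^{2} = \left(\frac{116}{9}\right)^{2} = \frac{13456}{81}$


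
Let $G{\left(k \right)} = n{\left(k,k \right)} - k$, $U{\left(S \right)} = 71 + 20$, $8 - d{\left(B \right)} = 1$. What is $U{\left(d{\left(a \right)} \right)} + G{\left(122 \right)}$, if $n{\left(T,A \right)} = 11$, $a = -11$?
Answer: $-20$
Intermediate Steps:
$d{\left(B \right)} = 7$ ($d{\left(B \right)} = 8 - 1 = 7$)
$U{\left(S \right)} = 91$
$G{\left(k \right)} = 11 - k$
$U{\left(d{\left(a \right)} \right)} + G{\left(122 \right)} = 91 + \left(11 - 122\right) = 91 - 111 = -20$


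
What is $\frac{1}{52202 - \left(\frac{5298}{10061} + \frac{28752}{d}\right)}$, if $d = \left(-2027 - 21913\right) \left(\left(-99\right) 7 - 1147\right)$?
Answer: $\frac{9232979700}{481975138298261} \approx 1.9157 \cdot 10^{-5}$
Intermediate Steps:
$d = 44049600$ ($d = - 23940 \left(-693 - 1147\right) = \left(-23940\right) \left(-1840\right) = 44049600$)
$\frac{1}{52202 - \left(\frac{5298}{10061} + \frac{28752}{d}\right)} = \frac{1}{52202 - \left(\frac{599}{917700} + \frac{5298}{10061}\right)} = \frac{1}{52202 - \frac{4868001139}{9232979700}} = \frac{1}{\frac{481975138298261}{9232979700}} = \frac{9232979700}{481975138298261}$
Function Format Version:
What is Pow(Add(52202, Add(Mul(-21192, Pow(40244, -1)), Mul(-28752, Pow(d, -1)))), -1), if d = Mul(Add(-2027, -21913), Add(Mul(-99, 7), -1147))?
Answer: Rational(9232979700, 481975138298261) ≈ 1.9157e-5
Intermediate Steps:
d = 44049600 (d = Mul(-23940, Add(-693, -1147)) = Mul(-23940, -1840) = 44049600)
Pow(Add(52202, Add(Mul(-21192, Pow(40244, -1)), Mul(-28752, Pow(d, -1)))), -1) = Pow(Add(52202, Add(Mul(-21192, Pow(40244, -1)), Mul(-28752, Pow(44049600, -1)))), -1) = Pow(Add(52202, Add(Mul(-21192, Rational(1, 40244)), Mul(-28752, Rational(1, 44049600)))), -1) = Pow(Add(52202, Add(Rational(-5298, 10061), Rational(-599, 917700))), -1) = Pow(Add(52202, Rational(-4868001139, 9232979700)), -1) = Pow(Rational(481975138298261, 9232979700), -1) = Rational(9232979700, 481975138298261)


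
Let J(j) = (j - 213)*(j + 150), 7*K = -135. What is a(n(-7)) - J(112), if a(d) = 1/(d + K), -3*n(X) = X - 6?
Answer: 8309047/314 ≈ 26462.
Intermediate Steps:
K = -135/7 (K = (1/7)*(-135) = -135/7 ≈ -19.286)
n(X) = 2 - X/3 (n(X) = -(X - 6)/3 = -(-6 + X)/3 = 2 - X/3)
J(j) = (-213 + j)*(150 + j)
a(d) = 1/(-135/7 + d) (a(d) = 1/(d - 135/7) = 1/(-135/7 + d))
a(n(-7)) - J(112) = 7/(-135 + 7*(2 - 1/3*(-7))) - (-31950 + 112**2 - 63*112) = 7/(-135 + 7*(2 + 7/3)) - (-31950 + 12544 - 7056) = 7/(-135 + 7*(13/3)) - 1*(-26462) = 7/(-135 + 91/3) + 26462 = 7/(-314/3) + 26462 = 7*(-3/314) + 26462 = -21/314 + 26462 = 8309047/314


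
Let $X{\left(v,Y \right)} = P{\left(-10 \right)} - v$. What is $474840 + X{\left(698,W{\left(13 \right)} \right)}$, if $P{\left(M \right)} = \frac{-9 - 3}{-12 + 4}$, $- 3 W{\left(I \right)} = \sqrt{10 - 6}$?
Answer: $\frac{948287}{2} \approx 4.7414 \cdot 10^{5}$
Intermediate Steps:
$W{\left(I \right)} = - \frac{2}{3}$ ($W{\left(I \right)} = - \frac{\sqrt{10 - 6}}{3} = - \frac{\sqrt{4}}{3} = \left(- \frac{1}{3}\right) 2 = - \frac{2}{3}$)
$P{\left(M \right)} = \frac{3}{2}$ ($P{\left(M \right)} = - \frac{12}{-8} = \left(-12\right) \left(- \frac{1}{8}\right) = \frac{3}{2}$)
$X{\left(v,Y \right)} = \frac{3}{2} - v$
$474840 + X{\left(698,W{\left(13 \right)} \right)} = 474840 + \left(\frac{3}{2} - 698\right) = 474840 - \frac{1393}{2} = \frac{948287}{2}$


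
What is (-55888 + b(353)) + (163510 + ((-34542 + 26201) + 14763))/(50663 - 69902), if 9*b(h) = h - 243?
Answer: -3225492062/57717 ≈ -55885.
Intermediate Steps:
b(h) = -27 + h/9 (b(h) = (h - 243)/9 = (-243 + h)/9 = -27 + h/9)
(-55888 + b(353)) + (163510 + ((-34542 + 26201) + 14763))/(50663 - 69902) = (-55888 + (-27 + (⅑)*353)) + (163510 + ((-34542 + 26201) + 14763))/(50663 - 69902) = (-55888 + (-27 + 353/9)) + (163510 + (-8341 + 14763))/(-19239) = (-55888 + 110/9) + (163510 + 6422)*(-1/19239) = -502882/9 + 169932*(-1/19239) = -502882/9 - 56644/6413 = -3225492062/57717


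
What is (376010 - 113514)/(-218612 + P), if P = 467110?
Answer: 131248/124249 ≈ 1.0563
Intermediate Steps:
(376010 - 113514)/(-218612 + P) = (376010 - 113514)/(-218612 + 467110) = 262496/248498 = 262496*(1/248498) = 131248/124249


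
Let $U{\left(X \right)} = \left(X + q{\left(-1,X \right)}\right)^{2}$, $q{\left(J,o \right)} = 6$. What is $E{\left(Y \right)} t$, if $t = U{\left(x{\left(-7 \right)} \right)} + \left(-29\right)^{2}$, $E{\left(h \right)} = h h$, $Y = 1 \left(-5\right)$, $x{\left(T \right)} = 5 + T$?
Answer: $21425$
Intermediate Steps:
$U{\left(X \right)} = \left(6 + X\right)^{2}$ ($U{\left(X \right)} = \left(X + 6\right)^{2} = \left(6 + X\right)^{2}$)
$Y = -5$
$E{\left(h \right)} = h^{2}$
$t = 857$ ($t = \left(6 + \left(5 - 7\right)\right)^{2} + \left(-29\right)^{2} = \left(6 - 2\right)^{2} + 841 = 4^{2} + 841 = 16 + 841 = 857$)
$E{\left(Y \right)} t = \left(-5\right)^{2} \cdot 857 = 25 \cdot 857 = 21425$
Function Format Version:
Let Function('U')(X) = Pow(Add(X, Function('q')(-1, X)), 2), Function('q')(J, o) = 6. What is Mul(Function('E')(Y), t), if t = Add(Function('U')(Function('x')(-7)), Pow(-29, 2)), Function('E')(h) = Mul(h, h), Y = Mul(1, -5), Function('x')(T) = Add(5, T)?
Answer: 21425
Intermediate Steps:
Function('U')(X) = Pow(Add(6, X), 2) (Function('U')(X) = Pow(Add(X, 6), 2) = Pow(Add(6, X), 2))
Y = -5
Function('E')(h) = Pow(h, 2)
t = 857 (t = Add(Pow(Add(6, Add(5, -7)), 2), Pow(-29, 2)) = Add(Pow(Add(6, -2), 2), 841) = Add(Pow(4, 2), 841) = Add(16, 841) = 857)
Mul(Function('E')(Y), t) = Mul(Pow(-5, 2), 857) = Mul(25, 857) = 21425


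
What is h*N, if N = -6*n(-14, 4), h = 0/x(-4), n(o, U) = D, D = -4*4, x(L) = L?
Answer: 0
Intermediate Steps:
D = -16
n(o, U) = -16
h = 0 (h = 0/(-4) = 0*(-1/4) = 0)
N = 96 (N = -6*(-16) = 96)
h*N = 0*96 = 0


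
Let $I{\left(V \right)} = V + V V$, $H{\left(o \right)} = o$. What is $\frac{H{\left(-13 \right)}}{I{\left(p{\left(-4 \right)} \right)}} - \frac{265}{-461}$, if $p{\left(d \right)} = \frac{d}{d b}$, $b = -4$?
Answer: $\frac{96683}{1383} \approx 69.908$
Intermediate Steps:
$p{\left(d \right)} = - \frac{1}{4}$ ($p{\left(d \right)} = \frac{d}{d \left(-4\right)} = \frac{d}{\left(-4\right) d} = d \left(- \frac{1}{4 d}\right) = - \frac{1}{4}$)
$I{\left(V \right)} = V + V^{2}$
$\frac{H{\left(-13 \right)}}{I{\left(p{\left(-4 \right)} \right)}} - \frac{265}{-461} = - \frac{13}{\left(- \frac{1}{4}\right) \left(1 - \frac{1}{4}\right)} - \frac{265}{-461} = - \frac{13}{\left(- \frac{1}{4}\right) \frac{3}{4}} - - \frac{265}{461} = - \frac{13}{- \frac{3}{16}} + \frac{265}{461} = \left(-13\right) \left(- \frac{16}{3}\right) + \frac{265}{461} = \frac{208}{3} + \frac{265}{461} = \frac{96683}{1383}$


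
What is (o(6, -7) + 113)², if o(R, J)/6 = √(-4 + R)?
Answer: 12841 + 1356*√2 ≈ 14759.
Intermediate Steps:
o(R, J) = 6*√(-4 + R)
(o(6, -7) + 113)² = (6*√(-4 + 6) + 113)² = (6*√2 + 113)² = (113 + 6*√2)²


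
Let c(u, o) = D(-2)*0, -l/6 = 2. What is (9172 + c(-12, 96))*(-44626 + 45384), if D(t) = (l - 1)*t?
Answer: 6952376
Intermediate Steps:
l = -12 (l = -6*2 = -12)
D(t) = -13*t (D(t) = (-12 - 1)*t = -13*t)
c(u, o) = 0 (c(u, o) = -13*(-2)*0 = 26*0 = 0)
(9172 + c(-12, 96))*(-44626 + 45384) = (9172 + 0)*(-44626 + 45384) = 9172*758 = 6952376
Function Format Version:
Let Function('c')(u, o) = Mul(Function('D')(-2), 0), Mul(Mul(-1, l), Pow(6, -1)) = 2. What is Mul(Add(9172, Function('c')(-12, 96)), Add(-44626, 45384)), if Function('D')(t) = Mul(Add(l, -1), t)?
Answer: 6952376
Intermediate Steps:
l = -12 (l = Mul(-6, 2) = -12)
Function('D')(t) = Mul(-13, t) (Function('D')(t) = Mul(Add(-12, -1), t) = Mul(-13, t))
Function('c')(u, o) = 0 (Function('c')(u, o) = Mul(Mul(-13, -2), 0) = Mul(26, 0) = 0)
Mul(Add(9172, Function('c')(-12, 96)), Add(-44626, 45384)) = Mul(Add(9172, 0), Add(-44626, 45384)) = Mul(9172, 758) = 6952376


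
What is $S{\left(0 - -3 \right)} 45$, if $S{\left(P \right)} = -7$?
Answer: $-315$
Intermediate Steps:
$S{\left(0 - -3 \right)} 45 = \left(-7\right) 45 = -315$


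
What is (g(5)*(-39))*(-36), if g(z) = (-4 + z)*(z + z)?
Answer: 14040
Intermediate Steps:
g(z) = 2*z*(-4 + z) (g(z) = (-4 + z)*(2*z) = 2*z*(-4 + z))
(g(5)*(-39))*(-36) = ((2*5*(-4 + 5))*(-39))*(-36) = ((2*5*1)*(-39))*(-36) = (10*(-39))*(-36) = -390*(-36) = 14040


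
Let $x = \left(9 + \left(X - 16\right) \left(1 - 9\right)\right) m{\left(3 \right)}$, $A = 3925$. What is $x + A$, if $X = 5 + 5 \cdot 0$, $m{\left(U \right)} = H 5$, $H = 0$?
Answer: $3925$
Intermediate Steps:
$m{\left(U \right)} = 0$ ($m{\left(U \right)} = 0 \cdot 5 = 0$)
$X = 5$ ($X = 5 + 0 = 5$)
$x = 0$ ($x = \left(9 + \left(5 - 16\right) \left(1 - 9\right)\right) 0 = \left(9 - -88\right) 0 = \left(9 + 88\right) 0 = 97 \cdot 0 = 0$)
$x + A = 0 + 3925 = 3925$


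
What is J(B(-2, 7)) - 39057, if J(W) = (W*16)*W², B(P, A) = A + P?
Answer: -37057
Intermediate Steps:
J(W) = 16*W³ (J(W) = (16*W)*W² = 16*W³)
J(B(-2, 7)) - 39057 = 16*(7 - 2)³ - 39057 = 16*5³ - 39057 = 16*125 - 39057 = 2000 - 39057 = -37057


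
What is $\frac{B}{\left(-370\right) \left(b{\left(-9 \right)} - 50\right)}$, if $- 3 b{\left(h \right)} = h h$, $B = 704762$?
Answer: $\frac{352381}{14245} \approx 24.737$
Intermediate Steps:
$b{\left(h \right)} = - \frac{h^{2}}{3}$ ($b{\left(h \right)} = - \frac{h h}{3} = - \frac{h^{2}}{3}$)
$\frac{B}{\left(-370\right) \left(b{\left(-9 \right)} - 50\right)} = \frac{704762}{\left(-370\right) \left(- \frac{\left(-9\right)^{2}}{3} - 50\right)} = \frac{704762}{\left(-370\right) \left(\left(- \frac{1}{3}\right) 81 - 50\right)} = \frac{704762}{\left(-370\right) \left(-27 - 50\right)} = \frac{704762}{\left(-370\right) \left(-77\right)} = \frac{704762}{28490} = 704762 \cdot \frac{1}{28490} = \frac{352381}{14245}$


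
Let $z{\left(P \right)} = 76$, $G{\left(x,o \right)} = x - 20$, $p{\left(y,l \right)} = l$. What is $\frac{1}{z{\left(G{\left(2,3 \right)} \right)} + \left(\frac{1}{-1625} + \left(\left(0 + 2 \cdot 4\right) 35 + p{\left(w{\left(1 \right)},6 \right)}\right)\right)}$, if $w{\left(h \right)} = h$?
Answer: $\frac{1625}{588249} \approx 0.0027624$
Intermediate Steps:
$G{\left(x,o \right)} = -20 + x$ ($G{\left(x,o \right)} = x - 20 = -20 + x$)
$\frac{1}{z{\left(G{\left(2,3 \right)} \right)} + \left(\frac{1}{-1625} + \left(\left(0 + 2 \cdot 4\right) 35 + p{\left(w{\left(1 \right)},6 \right)}\right)\right)} = \frac{1}{76 + \left(\frac{1}{-1625} + \left(\left(0 + 2 \cdot 4\right) 35 + 6\right)\right)} = \frac{1}{76 - \left(- \frac{9749}{1625} - \left(0 + 8\right) 35\right)} = \frac{1}{76 + \left(- \frac{1}{1625} + \left(8 \cdot 35 + 6\right)\right)} = \frac{1}{76 + \left(- \frac{1}{1625} + \left(280 + 6\right)\right)} = \frac{1}{76 + \left(- \frac{1}{1625} + 286\right)} = \frac{1}{76 + \frac{464749}{1625}} = \frac{1}{\frac{588249}{1625}} = \frac{1625}{588249}$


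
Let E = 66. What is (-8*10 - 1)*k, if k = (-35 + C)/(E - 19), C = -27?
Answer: 5022/47 ≈ 106.85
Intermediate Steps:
k = -62/47 (k = (-35 - 27)/(66 - 19) = -62/47 ≈ -1.3191)
(-8*10 - 1)*k = (-8*10 - 1)*(-62/47) = (-80 - 1)*(-62/47) = -81*(-62/47) = 5022/47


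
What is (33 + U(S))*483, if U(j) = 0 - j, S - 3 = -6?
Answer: 17388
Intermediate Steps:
S = -3 (S = 3 - 6 = -3)
U(j) = -j
(33 + U(S))*483 = (33 - 1*(-3))*483 = (33 + 3)*483 = 36*483 = 17388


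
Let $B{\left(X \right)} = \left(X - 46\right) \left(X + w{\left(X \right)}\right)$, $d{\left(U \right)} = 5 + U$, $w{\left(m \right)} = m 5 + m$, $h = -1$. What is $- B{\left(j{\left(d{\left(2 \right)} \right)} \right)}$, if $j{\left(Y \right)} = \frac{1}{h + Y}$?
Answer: $\frac{1925}{36} \approx 53.472$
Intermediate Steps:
$w{\left(m \right)} = 6 m$ ($w{\left(m \right)} = 5 m + m = 6 m$)
$j{\left(Y \right)} = \frac{1}{-1 + Y}$
$B{\left(X \right)} = 7 X \left(-46 + X\right)$ ($B{\left(X \right)} = \left(X - 46\right) \left(X + 6 X\right) = \left(-46 + X\right) 7 X = 7 X \left(-46 + X\right)$)
$- B{\left(j{\left(d{\left(2 \right)} \right)} \right)} = - \frac{7 \left(-46 + \frac{1}{-1 + \left(5 + 2\right)}\right)}{-1 + \left(5 + 2\right)} = - \frac{7 \left(-46 + \frac{1}{-1 + 7}\right)}{-1 + 7} = - \frac{7 \left(-46 + \frac{1}{6}\right)}{6} = - \frac{7 \left(-275\right)}{6 \cdot 6} = \left(-1\right) \left(- \frac{1925}{36}\right) = \frac{1925}{36}$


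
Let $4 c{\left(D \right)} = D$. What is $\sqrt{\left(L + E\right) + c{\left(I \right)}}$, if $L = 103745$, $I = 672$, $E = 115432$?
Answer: $\sqrt{219345} \approx 468.34$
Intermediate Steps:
$c{\left(D \right)} = \frac{D}{4}$
$\sqrt{\left(L + E\right) + c{\left(I \right)}} = \sqrt{\left(103745 + 115432\right) + \frac{1}{4} \cdot 672} = \sqrt{219177 + 168} = \sqrt{219345}$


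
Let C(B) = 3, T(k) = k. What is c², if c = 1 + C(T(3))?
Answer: 16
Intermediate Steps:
c = 4 (c = 1 + 3 = 4)
c² = 4² = 16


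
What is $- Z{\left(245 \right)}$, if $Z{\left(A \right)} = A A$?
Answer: $-60025$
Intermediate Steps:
$Z{\left(A \right)} = A^{2}$
$- Z{\left(245 \right)} = - 245^{2} = \left(-1\right) 60025 = -60025$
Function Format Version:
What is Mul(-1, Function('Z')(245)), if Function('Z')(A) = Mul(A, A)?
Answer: -60025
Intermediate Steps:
Function('Z')(A) = Pow(A, 2)
Mul(-1, Function('Z')(245)) = Mul(-1, Pow(245, 2)) = Mul(-1, 60025) = -60025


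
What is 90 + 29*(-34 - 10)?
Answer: -1186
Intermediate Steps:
90 + 29*(-34 - 10) = 90 + 29*(-44) = 90 - 1276 = -1186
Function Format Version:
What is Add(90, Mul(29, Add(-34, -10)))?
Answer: -1186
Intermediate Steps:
Add(90, Mul(29, Add(-34, -10))) = Add(90, Mul(29, -44)) = Add(90, -1276) = -1186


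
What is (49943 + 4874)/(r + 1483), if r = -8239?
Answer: -54817/6756 ≈ -8.1138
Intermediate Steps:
(49943 + 4874)/(r + 1483) = (49943 + 4874)/(-8239 + 1483) = 54817/(-6756) = 54817*(-1/6756) = -54817/6756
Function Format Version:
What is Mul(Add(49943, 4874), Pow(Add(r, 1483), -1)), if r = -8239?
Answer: Rational(-54817, 6756) ≈ -8.1138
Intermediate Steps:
Mul(Add(49943, 4874), Pow(Add(r, 1483), -1)) = Mul(Add(49943, 4874), Pow(Add(-8239, 1483), -1)) = Mul(54817, Pow(-6756, -1)) = Mul(54817, Rational(-1, 6756)) = Rational(-54817, 6756)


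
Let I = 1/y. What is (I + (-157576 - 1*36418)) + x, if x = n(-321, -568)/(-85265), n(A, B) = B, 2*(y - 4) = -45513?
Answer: -150538711294148/775996765 ≈ -1.9399e+5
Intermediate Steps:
y = -45505/2 (y = 4 + (½)*(-45513) = 4 - 45513/2 = -45505/2 ≈ -22753.)
I = -2/45505 (I = 1/(-45505/2) = -2/45505 ≈ -4.3951e-5)
x = 568/85265 (x = -568/(-85265) = -568*(-1/85265) = 568/85265 ≈ 0.0066616)
(I + (-157576 - 1*36418)) + x = (-2/45505 + (-157576 - 1*36418)) + 568/85265 = (-2/45505 + (-157576 - 36418)) + 568/85265 = (-2/45505 - 193994) + 568/85265 = -8827696972/45505 + 568/85265 = -150538711294148/775996765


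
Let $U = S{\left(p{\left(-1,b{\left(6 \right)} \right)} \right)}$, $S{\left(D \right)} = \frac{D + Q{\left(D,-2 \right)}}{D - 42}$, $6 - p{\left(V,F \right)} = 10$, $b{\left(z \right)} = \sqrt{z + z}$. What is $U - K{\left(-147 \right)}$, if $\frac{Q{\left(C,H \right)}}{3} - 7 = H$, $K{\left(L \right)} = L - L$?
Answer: $- \frac{11}{46} \approx -0.23913$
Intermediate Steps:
$b{\left(z \right)} = \sqrt{2} \sqrt{z}$ ($b{\left(z \right)} = \sqrt{2 z} = \sqrt{2} \sqrt{z}$)
$K{\left(L \right)} = 0$
$p{\left(V,F \right)} = -4$ ($p{\left(V,F \right)} = 6 - 10 = -4$)
$Q{\left(C,H \right)} = 21 + 3 H$
$S{\left(D \right)} = \frac{15 + D}{-42 + D}$ ($S{\left(D \right)} = \frac{D + \left(21 + 3 \left(-2\right)\right)}{D - 42} = \frac{D + \left(21 - 6\right)}{-42 + D} = \frac{D + 15}{-42 + D} = \frac{15 + D}{-42 + D}$)
$U = - \frac{11}{46}$ ($U = \frac{15 - 4}{-42 - 4} = \frac{1}{-46} \cdot 11 = \left(- \frac{1}{46}\right) 11 = - \frac{11}{46} \approx -0.23913$)
$U - K{\left(-147 \right)} = - \frac{11}{46} - 0 = - \frac{11}{46} + 0 = - \frac{11}{46}$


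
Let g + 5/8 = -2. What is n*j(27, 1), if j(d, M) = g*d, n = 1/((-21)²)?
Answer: -9/56 ≈ -0.16071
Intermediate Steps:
g = -21/8 (g = -5/8 - 2 = -21/8 ≈ -2.6250)
n = 1/441 ≈ 0.0022676
j(d, M) = -21*d/8
n*j(27, 1) = (-21/8*27)/441 = (1/441)*(-567/8) = -9/56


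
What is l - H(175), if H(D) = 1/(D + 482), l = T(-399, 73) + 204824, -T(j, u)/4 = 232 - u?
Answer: 134151515/657 ≈ 2.0419e+5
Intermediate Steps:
T(j, u) = -928 + 4*u (T(j, u) = -4*(232 - u) = -928 + 4*u)
l = 204188 (l = (-928 + 4*73) + 204824 = (-928 + 292) + 204824 = -636 + 204824 = 204188)
H(D) = 1/(482 + D)
l - H(175) = 204188 - 1/(482 + 175) = 204188 - 1/657 = 134151515/657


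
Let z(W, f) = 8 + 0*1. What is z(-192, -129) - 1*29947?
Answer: -29939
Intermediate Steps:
z(W, f) = 8 (z(W, f) = 8 + 0 = 8)
z(-192, -129) - 1*29947 = 8 - 1*29947 = 8 - 29947 = -29939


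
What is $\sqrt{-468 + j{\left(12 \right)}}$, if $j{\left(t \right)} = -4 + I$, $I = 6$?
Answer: $i \sqrt{466} \approx 21.587 i$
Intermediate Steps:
$j{\left(t \right)} = 2$ ($j{\left(t \right)} = -4 + 6 = 2$)
$\sqrt{-468 + j{\left(12 \right)}} = \sqrt{-468 + 2} = \sqrt{-466} = i \sqrt{466}$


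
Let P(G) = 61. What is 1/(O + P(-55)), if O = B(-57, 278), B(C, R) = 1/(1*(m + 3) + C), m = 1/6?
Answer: 323/19697 ≈ 0.016398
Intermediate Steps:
m = ⅙ (m = 1*(⅙) = ⅙ ≈ 0.16667)
B(C, R) = 1/(19/6 + C) (B(C, R) = 1/(1*(⅙ + 3) + C) = 1/(1*(19/6) + C) = 1/(19/6 + C))
O = -6/323 (O = 6/(19 + 6*(-57)) = 6/(19 - 342) = 6/(-323) = 6*(-1/323) = -6/323 ≈ -0.018576)
1/(O + P(-55)) = 1/(-6/323 + 61) = 1/(19697/323) = 323/19697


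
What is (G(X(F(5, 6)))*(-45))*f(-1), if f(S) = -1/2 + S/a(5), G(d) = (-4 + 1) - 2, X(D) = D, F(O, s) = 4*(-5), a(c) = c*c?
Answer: -243/2 ≈ -121.50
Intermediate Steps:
a(c) = c**2
F(O, s) = -20
G(d) = -5 (G(d) = -3 - 2 = -5)
f(S) = -1/2 + S/25 (f(S) = -1/2 + S/(5**2) = -1*1/2 + S/25 = -1/2 + S*(1/25) = -1/2 + S/25)
(G(X(F(5, 6)))*(-45))*f(-1) = (-5*(-45))*(-1/2 + (1/25)*(-1)) = 225*(-1/2 - 1/25) = 225*(-27/50) = -243/2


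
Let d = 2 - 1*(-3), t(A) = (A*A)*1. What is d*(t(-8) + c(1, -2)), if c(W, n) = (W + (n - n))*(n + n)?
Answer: 300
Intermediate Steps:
c(W, n) = 2*W*n (c(W, n) = (W + 0)*(2*n) = W*(2*n) = 2*W*n)
t(A) = A**2 (t(A) = A**2*1 = A**2)
d = 5 (d = 2 + 3 = 5)
d*(t(-8) + c(1, -2)) = 5*((-8)**2 + 2*1*(-2)) = 5*(64 - 4) = 5*60 = 300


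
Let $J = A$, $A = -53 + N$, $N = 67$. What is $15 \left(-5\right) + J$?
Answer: $-61$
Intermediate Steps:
$A = 14$ ($A = -53 + 67 = 14$)
$J = 14$
$15 \left(-5\right) + J = 15 \left(-5\right) + 14 = -75 + 14 = -61$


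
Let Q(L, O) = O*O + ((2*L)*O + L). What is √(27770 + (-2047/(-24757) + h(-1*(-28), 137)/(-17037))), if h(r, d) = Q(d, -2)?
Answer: 4*√34308152707578560673/140595003 ≈ 166.64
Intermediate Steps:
Q(L, O) = L + O² + 2*L*O (Q(L, O) = O² + (2*L*O + L) = O² + (L + 2*L*O) = L + O² + 2*L*O)
h(r, d) = 4 - 3*d (h(r, d) = d + (-2)² + 2*d*(-2) = d + 4 - 4*d = 4 - 3*d)
√(27770 + (-2047/(-24757) + h(-1*(-28), 137)/(-17037))) = √(27770 + (-2047/(-24757) + (4 - 3*137)/(-17037))) = √(27770 + (-2047*(-1/24757) + (4 - 411)*(-1/17037))) = √(27770 + (2047/24757 - 407*(-1/17037))) = √(27770 + (2047/24757 + 407/17037)) = √(27770 + 44950838/421785009) = √(11713014650768/421785009) = 4*√34308152707578560673/140595003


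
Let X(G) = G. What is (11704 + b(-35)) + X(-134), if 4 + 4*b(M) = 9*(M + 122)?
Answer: 47059/4 ≈ 11765.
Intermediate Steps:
b(M) = 547/2 + 9*M/4 (b(M) = -1 + (9*(M + 122))/4 = -1 + (9*(122 + M))/4 = -1 + (1098 + 9*M)/4 = -1 + (549/2 + 9*M/4) = 547/2 + 9*M/4)
(11704 + b(-35)) + X(-134) = (11704 + (547/2 + (9/4)*(-35))) - 134 = (11704 + (547/2 - 315/4)) - 134 = (11704 + 779/4) - 134 = 47595/4 - 134 = 47059/4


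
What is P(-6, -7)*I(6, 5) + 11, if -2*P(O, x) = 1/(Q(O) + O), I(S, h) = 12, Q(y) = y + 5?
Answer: 83/7 ≈ 11.857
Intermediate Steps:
Q(y) = 5 + y
P(O, x) = -1/(2*(5 + 2*O)) (P(O, x) = -1/(2*((5 + O) + O)) = -1/(2*(5 + 2*O)))
P(-6, -7)*I(6, 5) + 11 = -1/(10 + 4*(-6))*12 + 11 = -1/(10 - 24)*12 + 11 = -1/(-14)*12 + 11 = -1*(-1/14)*12 + 11 = (1/14)*12 + 11 = 6/7 + 11 = 83/7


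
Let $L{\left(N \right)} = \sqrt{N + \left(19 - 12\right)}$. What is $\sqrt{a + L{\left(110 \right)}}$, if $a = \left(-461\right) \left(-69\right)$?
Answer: $\sqrt{31809 + 3 \sqrt{13}} \approx 178.38$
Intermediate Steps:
$a = 31809$
$L{\left(N \right)} = \sqrt{7 + N}$ ($L{\left(N \right)} = \sqrt{N + 7} = \sqrt{7 + N}$)
$\sqrt{a + L{\left(110 \right)}} = \sqrt{31809 + \sqrt{7 + 110}} = \sqrt{31809 + \sqrt{117}} = \sqrt{31809 + 3 \sqrt{13}}$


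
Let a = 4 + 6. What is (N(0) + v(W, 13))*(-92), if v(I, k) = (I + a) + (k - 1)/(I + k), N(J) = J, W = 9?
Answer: -19780/11 ≈ -1798.2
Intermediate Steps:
a = 10
v(I, k) = 10 + I + (-1 + k)/(I + k) (v(I, k) = (I + 10) + (k - 1)/(I + k) = (10 + I) + (-1 + k)/(I + k) = 10 + I + (-1 + k)/(I + k))
(N(0) + v(W, 13))*(-92) = (0 + (-1 + 9**2 + 10*9 + 11*13 + 9*13)/(9 + 13))*(-92) = (0 + (-1 + 81 + 90 + 143 + 117)/22)*(-92) = (0 + (1/22)*430)*(-92) = (0 + 215/11)*(-92) = (215/11)*(-92) = -19780/11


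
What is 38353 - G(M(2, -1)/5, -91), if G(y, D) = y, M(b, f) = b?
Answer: 191763/5 ≈ 38353.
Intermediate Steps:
38353 - G(M(2, -1)/5, -91) = 38353 - 2/5 = 38353 - 1*⅖ = 38353 - ⅖ = 191763/5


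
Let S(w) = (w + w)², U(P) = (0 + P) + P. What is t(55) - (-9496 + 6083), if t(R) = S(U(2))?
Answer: 3477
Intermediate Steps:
U(P) = 2*P (U(P) = P + P = 2*P)
S(w) = 4*w² (S(w) = (2*w)² = 4*w²)
t(R) = 64 (t(R) = 4*(2*2)² = 4*4² = 4*16 = 64)
t(55) - (-9496 + 6083) = 64 - (-9496 + 6083) = 64 - 1*(-3413) = 64 + 3413 = 3477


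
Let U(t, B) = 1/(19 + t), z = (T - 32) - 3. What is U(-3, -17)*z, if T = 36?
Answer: 1/16 ≈ 0.062500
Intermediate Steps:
z = 1 (z = (36 - 32) - 3 = 4 - 3 = 1)
U(-3, -17)*z = 1/(19 - 3) = 1/16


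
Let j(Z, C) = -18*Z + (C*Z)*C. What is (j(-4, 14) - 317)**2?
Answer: 1058841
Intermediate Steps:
j(Z, C) = -18*Z + Z*C**2
(j(-4, 14) - 317)**2 = (-4*(-18 + 14**2) - 317)**2 = (-4*(-18 + 196) - 317)**2 = (-4*178 - 317)**2 = (-712 - 317)**2 = (-1029)**2 = 1058841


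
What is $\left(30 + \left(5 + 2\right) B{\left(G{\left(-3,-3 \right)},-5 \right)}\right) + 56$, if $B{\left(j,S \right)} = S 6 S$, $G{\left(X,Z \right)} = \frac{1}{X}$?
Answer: $1136$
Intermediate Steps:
$B{\left(j,S \right)} = 6 S^{2}$ ($B{\left(j,S \right)} = 6 S S = 6 S^{2}$)
$\left(30 + \left(5 + 2\right) B{\left(G{\left(-3,-3 \right)},-5 \right)}\right) + 56 = \left(30 + \left(5 + 2\right) 6 \left(-5\right)^{2}\right) + 56 = \left(30 + 7 \cdot 6 \cdot 25\right) + 56 = \left(30 + 7 \cdot 150\right) + 56 = \left(30 + 1050\right) + 56 = 1080 + 56 = 1136$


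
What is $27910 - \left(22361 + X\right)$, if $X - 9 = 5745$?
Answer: $-205$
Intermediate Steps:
$X = 5754$ ($X = 9 + 5745 = 5754$)
$27910 - \left(22361 + X\right) = 27910 - 28115 = -205$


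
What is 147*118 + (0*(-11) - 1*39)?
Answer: 17307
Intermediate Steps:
147*118 + (0*(-11) - 1*39) = 17346 + (0 - 39) = 17346 - 39 = 17307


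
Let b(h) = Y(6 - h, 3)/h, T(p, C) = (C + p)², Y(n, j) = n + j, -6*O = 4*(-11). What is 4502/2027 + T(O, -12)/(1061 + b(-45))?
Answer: 30955906/13809951 ≈ 2.2416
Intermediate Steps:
O = 22/3 (O = -2*(-11)/3 = -⅙*(-44) = 22/3 ≈ 7.3333)
Y(n, j) = j + n
b(h) = (9 - h)/h (b(h) = (3 + (6 - h))/h = (9 - h)/h)
4502/2027 + T(O, -12)/(1061 + b(-45)) = 4502/2027 + (-12 + 22/3)²/(1061 + (9 - 1*(-45))/(-45)) = 4502*(1/2027) + (-14/3)²/(1061 - (9 + 45)/45) = 4502/2027 + 196/(9*(1061 - 1/45*54)) = 4502/2027 + 196/(9*(1061 - 6/5)) = 4502/2027 + 196/(9*(5299/5)) = 4502/2027 + (196/9)*(5/5299) = 4502/2027 + 140/6813 = 30955906/13809951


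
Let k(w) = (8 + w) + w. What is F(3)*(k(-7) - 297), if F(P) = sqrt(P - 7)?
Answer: -606*I ≈ -606.0*I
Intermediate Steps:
F(P) = sqrt(-7 + P)
k(w) = 8 + 2*w
F(3)*(k(-7) - 297) = sqrt(-7 + 3)*((8 + 2*(-7)) - 297) = sqrt(-4)*((8 - 14) - 297) = (2*I)*(-6 - 297) = (2*I)*(-303) = -606*I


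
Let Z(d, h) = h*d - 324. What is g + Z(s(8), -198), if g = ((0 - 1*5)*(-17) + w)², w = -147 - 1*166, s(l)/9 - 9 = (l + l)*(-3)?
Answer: 121158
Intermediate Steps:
s(l) = 81 - 54*l (s(l) = 81 + 9*((l + l)*(-3)) = 81 + 9*((2*l)*(-3)) = 81 + 9*(-6*l) = 81 - 54*l)
Z(d, h) = -324 + d*h (Z(d, h) = d*h - 324 = -324 + d*h)
w = -313 (w = -147 - 166 = -313)
g = 51984 (g = ((0 - 1*5)*(-17) - 313)² = ((0 - 5)*(-17) - 313)² = (-5*(-17) - 313)² = (85 - 313)² = (-228)² = 51984)
g + Z(s(8), -198) = 51984 + (-324 + (81 - 54*8)*(-198)) = 51984 + (-324 + (81 - 432)*(-198)) = 51984 + (-324 - 351*(-198)) = 51984 + (-324 + 69498) = 51984 + 69174 = 121158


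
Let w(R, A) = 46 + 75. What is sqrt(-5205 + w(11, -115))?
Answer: 2*I*sqrt(1271) ≈ 71.302*I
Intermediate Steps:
w(R, A) = 121
sqrt(-5205 + w(11, -115)) = sqrt(-5205 + 121) = sqrt(-5084) = 2*I*sqrt(1271)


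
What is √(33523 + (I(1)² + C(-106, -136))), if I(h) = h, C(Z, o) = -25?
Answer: √33499 ≈ 183.03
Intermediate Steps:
√(33523 + (I(1)² + C(-106, -136))) = √(33523 + (1² - 25)) = √(33523 + (1 - 25)) = √(33523 - 24) = √33499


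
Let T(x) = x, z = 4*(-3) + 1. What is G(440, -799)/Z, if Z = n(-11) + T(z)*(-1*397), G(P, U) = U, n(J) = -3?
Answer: -799/4364 ≈ -0.18309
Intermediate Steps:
z = -11 (z = -12 + 1 = -11)
Z = 4364 (Z = -3 - (-11)*397 = -3 - 11*(-397) = -3 + 4367 = 4364)
G(440, -799)/Z = -799/4364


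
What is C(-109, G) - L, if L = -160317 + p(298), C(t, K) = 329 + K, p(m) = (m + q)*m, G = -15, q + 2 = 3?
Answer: 71529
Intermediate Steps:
q = 1 (q = -2 + 3 = 1)
p(m) = m*(1 + m) (p(m) = (m + 1)*m = (1 + m)*m = m*(1 + m))
L = -71215 (L = -160317 + 298*(1 + 298) = -160317 + 298*299 = -160317 + 89102 = -71215)
C(-109, G) - L = (329 - 15) - 1*(-71215) = 314 + 71215 = 71529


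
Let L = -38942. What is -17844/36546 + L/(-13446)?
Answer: 98603659/40949793 ≈ 2.4079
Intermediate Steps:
-17844/36546 + L/(-13446) = -17844/36546 - 38942/(-13446) = -17844*1/36546 - 38942*(-1/13446) = -2974/6091 + 19471/6723 = 98603659/40949793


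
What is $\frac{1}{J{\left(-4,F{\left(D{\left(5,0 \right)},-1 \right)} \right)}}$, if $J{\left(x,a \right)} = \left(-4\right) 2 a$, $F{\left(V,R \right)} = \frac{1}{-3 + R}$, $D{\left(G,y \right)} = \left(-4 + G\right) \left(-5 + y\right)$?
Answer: $\frac{1}{2} \approx 0.5$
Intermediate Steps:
$D{\left(G,y \right)} = \left(-5 + y\right) \left(-4 + G\right)$
$J{\left(x,a \right)} = - 8 a$
$\frac{1}{J{\left(-4,F{\left(D{\left(5,0 \right)},-1 \right)} \right)}} = \frac{1}{\left(-8\right) \frac{1}{-3 - 1}} = \frac{1}{\left(-8\right) \frac{1}{-4}} = \frac{1}{\left(-8\right) \left(- \frac{1}{4}\right)} = \frac{1}{2}$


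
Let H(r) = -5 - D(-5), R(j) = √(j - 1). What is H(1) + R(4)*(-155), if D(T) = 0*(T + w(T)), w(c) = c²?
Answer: -5 - 155*√3 ≈ -273.47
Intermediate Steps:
D(T) = 0 (D(T) = 0*(T + T²) = 0)
R(j) = √(-1 + j)
H(r) = -5 (H(r) = -5 - 1*0 = -5 + 0 = -5)
H(1) + R(4)*(-155) = -5 + √(-1 + 4)*(-155) = -5 + √3*(-155) = -5 - 155*√3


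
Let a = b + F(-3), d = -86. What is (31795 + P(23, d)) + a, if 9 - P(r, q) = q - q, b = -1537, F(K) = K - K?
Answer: 30267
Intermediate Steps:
F(K) = 0
P(r, q) = 9 (P(r, q) = 9 - (q - q) = 9 - 1*0 = 9 + 0 = 9)
a = -1537 (a = -1537 + 0 = -1537)
(31795 + P(23, d)) + a = (31795 + 9) - 1537 = 31804 - 1537 = 30267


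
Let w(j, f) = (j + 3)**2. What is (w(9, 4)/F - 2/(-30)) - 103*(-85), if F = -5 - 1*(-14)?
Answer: 131566/15 ≈ 8771.1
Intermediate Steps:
w(j, f) = (3 + j)**2
F = 9 (F = -5 + 14 = 9)
(w(9, 4)/F - 2/(-30)) - 103*(-85) = ((3 + 9)**2/9 - 2/(-30)) - 103*(-85) = (12**2*(1/9) - 2*(-1/30)) + 8755 = (144*(1/9) + 1/15) + 8755 = (16 + 1/15) + 8755 = 241/15 + 8755 = 131566/15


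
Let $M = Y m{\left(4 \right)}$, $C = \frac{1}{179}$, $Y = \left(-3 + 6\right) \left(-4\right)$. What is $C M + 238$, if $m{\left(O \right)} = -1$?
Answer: $\frac{42614}{179} \approx 238.07$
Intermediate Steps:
$Y = -12$ ($Y = 3 \left(-4\right) = -12$)
$C = \frac{1}{179} \approx 0.0055866$
$M = 12$ ($M = \left(-12\right) \left(-1\right) = 12$)
$C M + 238 = \frac{1}{179} \cdot 12 + 238 = \frac{12}{179} + 238 = \frac{42614}{179}$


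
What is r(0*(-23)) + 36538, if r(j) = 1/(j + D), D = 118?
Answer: 4311485/118 ≈ 36538.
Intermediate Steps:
r(j) = 1/(118 + j) (r(j) = 1/(j + 118) = 1/(118 + j))
r(0*(-23)) + 36538 = 1/(118 + 0*(-23)) + 36538 = 1/(118 + 0) + 36538 = 1/118 + 36538 = 4311485/118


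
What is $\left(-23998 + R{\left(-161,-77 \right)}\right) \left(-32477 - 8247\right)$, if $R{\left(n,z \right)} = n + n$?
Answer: $990407680$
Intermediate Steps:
$R{\left(n,z \right)} = 2 n$
$\left(-23998 + R{\left(-161,-77 \right)}\right) \left(-32477 - 8247\right) = \left(-23998 + 2 \left(-161\right)\right) \left(-32477 - 8247\right) = \left(-23998 - 322\right) \left(-40724\right) = \left(-24320\right) \left(-40724\right) = 990407680$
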